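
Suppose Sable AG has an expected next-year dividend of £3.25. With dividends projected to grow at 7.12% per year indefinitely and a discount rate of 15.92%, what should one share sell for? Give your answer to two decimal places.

Gordon growth model: P₀ = D₁/(r − g), with D₁ = 3.25 given directly.
P₀ = 3.2500 / (0.1592 − 0.0712) = 3.2500 / 0.088 = 36.9318

£36.93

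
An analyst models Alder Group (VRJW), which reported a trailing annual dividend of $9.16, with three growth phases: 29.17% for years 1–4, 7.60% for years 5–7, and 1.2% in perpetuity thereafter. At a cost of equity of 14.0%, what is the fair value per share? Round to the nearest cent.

Three-stage DDM. Project D₁…D_7; terminal Gordon value at t=7 with g = 0.012; discount at r = 0.14.
D_1 = 11.8320
D_2 = 15.2834
D_3 = 19.7415
D_4 = 25.5001
D_5 = 27.4381
D_6 = 29.5234
D_7 = 31.7672
TV_7 = 32.1484/(0.14−0.012) = 251.1594
P₀ = Σ Dₜ/(1+r)ᵗ + TV_7/(1+r)^7 = 191.3311

$191.33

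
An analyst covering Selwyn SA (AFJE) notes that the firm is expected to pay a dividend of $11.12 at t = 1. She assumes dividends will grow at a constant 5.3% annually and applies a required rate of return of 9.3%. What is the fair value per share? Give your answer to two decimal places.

Gordon growth model: P₀ = D₁/(r − g), with D₁ = 11.12 given directly.
P₀ = 11.1200 / (0.093 − 0.053) = 11.1200 / 0.04 = 278.0000

$278.00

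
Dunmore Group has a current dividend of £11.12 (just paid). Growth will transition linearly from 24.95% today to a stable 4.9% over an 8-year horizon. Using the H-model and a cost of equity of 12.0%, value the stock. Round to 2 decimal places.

£289.90

H-model: P₀ = D₀[(1+g_L) + H(g_S−g_L)]/(r−g_L), with H = 8/2 = 4.
P₀ = 11.12 × [(1+0.049) + 4×(0.2495−0.049)] / (0.12−0.049)
   = 11.12 × 1.8510 / 0.071 = 289.9031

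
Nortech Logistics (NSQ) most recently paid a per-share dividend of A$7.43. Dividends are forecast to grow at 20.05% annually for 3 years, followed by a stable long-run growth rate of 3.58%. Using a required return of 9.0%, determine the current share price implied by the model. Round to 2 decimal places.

Two-stage DDM. Project D₁…D_3 at 0.2005, terminal growth 0.0358, discount at r = 0.09.
D_1 = 8.9197
D_2 = 10.7081
D_3 = 12.8551
Terminal value at t=3: TV = D_4/(r−g) = 13.3153/(0.09−0.0358) = 245.6699
P₀ = 8.9197/(1+0.09)^1 + 10.7081/(1+0.09)^2 + 12.8551/(1+0.09)^3 + 245.6699/(1+0.09)^3 = 216.8248

A$216.82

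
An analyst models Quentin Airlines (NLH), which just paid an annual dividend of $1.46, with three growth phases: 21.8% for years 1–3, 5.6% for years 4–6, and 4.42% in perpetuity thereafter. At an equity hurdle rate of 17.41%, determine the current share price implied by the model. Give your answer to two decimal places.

$18.22

Three-stage DDM. Project D₁…D_6; terminal Gordon value at t=6 with g = 0.0442; discount at r = 0.1741.
D_1 = 1.7783
D_2 = 2.1659
D_3 = 2.6381
D_4 = 2.7859
D_5 = 2.9419
D_6 = 3.1066
TV_6 = 3.2439/(0.1741−0.0442) = 24.9724
P₀ = Σ Dₜ/(1+r)ᵗ + TV_6/(1+r)^6 = 18.2193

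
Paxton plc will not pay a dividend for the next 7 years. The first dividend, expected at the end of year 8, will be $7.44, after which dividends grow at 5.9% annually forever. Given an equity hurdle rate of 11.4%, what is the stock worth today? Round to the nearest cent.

Deferred-dividend DDM. At t=7 the remaining stream is a growing perpetuity with first payment D_8 = 7.44.
V_7 = D_8/(r−g) = 7.44/(0.114−0.059) = 135.2727
P₀ = V_7/(1+r)^7 = 135.2727/(1+0.114)^7 = 63.5351

$63.54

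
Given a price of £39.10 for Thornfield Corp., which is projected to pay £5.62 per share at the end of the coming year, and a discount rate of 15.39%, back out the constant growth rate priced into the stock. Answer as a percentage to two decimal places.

From P₀ = D₁/(r − g), the implied growth is g = r − D₁/P₀.
g = 0.1539 − 5.62/39.10 = 0.1539 − 0.14373 = 0.01017

1.02%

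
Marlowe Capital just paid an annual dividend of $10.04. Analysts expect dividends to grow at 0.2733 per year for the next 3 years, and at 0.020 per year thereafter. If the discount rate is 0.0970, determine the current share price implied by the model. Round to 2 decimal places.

Two-stage DDM. Project D₁…D_3 at 0.2733, terminal growth 0.02, discount at r = 0.097.
D_1 = 12.7839
D_2 = 16.2778
D_3 = 20.7265
Terminal value at t=3: TV = D_4/(r−g) = 21.1410/(0.097−0.02) = 274.5588
P₀ = 12.7839/(1+0.097)^1 + 16.2778/(1+0.097)^2 + 20.7265/(1+0.097)^3 + 274.5588/(1+0.097)^3 = 248.8572

$248.86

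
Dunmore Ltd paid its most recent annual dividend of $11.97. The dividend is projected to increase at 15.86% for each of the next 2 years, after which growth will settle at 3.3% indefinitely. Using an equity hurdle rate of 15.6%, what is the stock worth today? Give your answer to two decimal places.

Two-stage DDM. Project D₁…D_2 at 0.1586, terminal growth 0.033, discount at r = 0.156.
D_1 = 13.8684
D_2 = 16.0680
Terminal value at t=2: TV = D_3/(r−g) = 16.5982/(0.156−0.033) = 134.9449
P₀ = 13.8684/(1+0.156)^1 + 16.0680/(1+0.156)^2 + 134.9449/(1+0.156)^2 = 125.0021

$125.00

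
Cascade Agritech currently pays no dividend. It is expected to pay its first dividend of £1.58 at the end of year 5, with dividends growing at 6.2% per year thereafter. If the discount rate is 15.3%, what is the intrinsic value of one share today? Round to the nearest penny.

Deferred-dividend DDM. At t=4 the remaining stream is a growing perpetuity with first payment D_5 = 1.58.
V_4 = D_5/(r−g) = 1.58/(0.153−0.062) = 17.3626
P₀ = V_4/(1+r)^4 = 17.3626/(1+0.153)^4 = 9.8242

£9.82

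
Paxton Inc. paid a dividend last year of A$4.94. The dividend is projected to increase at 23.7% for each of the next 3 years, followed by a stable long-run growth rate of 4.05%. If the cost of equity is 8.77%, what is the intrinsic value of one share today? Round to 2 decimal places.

A$179.45

Two-stage DDM. Project D₁…D_3 at 0.237, terminal growth 0.0405, discount at r = 0.0877.
D_1 = 6.1108
D_2 = 7.5590
D_3 = 9.3505
Terminal value at t=3: TV = D_4/(r−g) = 9.7292/(0.0877−0.0405) = 206.1276
P₀ = 6.1108/(1+0.0877)^1 + 7.5590/(1+0.0877)^2 + 9.3505/(1+0.0877)^3 + 206.1276/(1+0.0877)^3 = 179.4537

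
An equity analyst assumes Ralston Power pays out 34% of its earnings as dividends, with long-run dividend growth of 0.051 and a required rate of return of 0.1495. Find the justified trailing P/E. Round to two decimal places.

Justified trailing P/E = b(1+g)/(r−g) = 0.34×(1+0.051)/(0.1495−0.051) = 3.6278

3.63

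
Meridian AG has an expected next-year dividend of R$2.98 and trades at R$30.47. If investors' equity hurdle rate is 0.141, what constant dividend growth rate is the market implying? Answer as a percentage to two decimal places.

4.32%

From P₀ = D₁/(r − g), the implied growth is g = r − D₁/P₀.
g = 0.141 − 2.98/30.47 = 0.141 − 0.09780 = 0.04320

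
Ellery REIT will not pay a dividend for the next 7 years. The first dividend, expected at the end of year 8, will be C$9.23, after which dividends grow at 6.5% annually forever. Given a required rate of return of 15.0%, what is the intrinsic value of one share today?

Deferred-dividend DDM. At t=7 the remaining stream is a growing perpetuity with first payment D_8 = 9.23.
V_7 = D_8/(r−g) = 9.23/(0.15−0.065) = 108.5882
P₀ = V_7/(1+r)^7 = 108.5882/(1+0.15)^7 = 40.8223

C$40.82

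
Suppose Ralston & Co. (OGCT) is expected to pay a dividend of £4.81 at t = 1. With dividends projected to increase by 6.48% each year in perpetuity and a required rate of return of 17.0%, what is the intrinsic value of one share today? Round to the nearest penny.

Gordon growth model: P₀ = D₁/(r − g), with D₁ = 4.81 given directly.
P₀ = 4.8100 / (0.17 − 0.0648) = 4.8100 / 0.1052 = 45.7224

£45.72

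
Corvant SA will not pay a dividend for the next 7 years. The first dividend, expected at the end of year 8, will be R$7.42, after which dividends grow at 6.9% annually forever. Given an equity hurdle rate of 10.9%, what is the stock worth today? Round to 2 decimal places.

R$89.91

Deferred-dividend DDM. At t=7 the remaining stream is a growing perpetuity with first payment D_8 = 7.42.
V_7 = D_8/(r−g) = 7.42/(0.109−0.069) = 185.5000
P₀ = V_7/(1+r)^7 = 185.5000/(1+0.109)^7 = 89.9131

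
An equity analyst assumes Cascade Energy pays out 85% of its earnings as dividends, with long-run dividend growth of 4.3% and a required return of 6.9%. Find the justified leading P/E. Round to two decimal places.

32.69

Justified leading P/E = b/(r−g) = 0.85/(0.069−0.043) = 32.6923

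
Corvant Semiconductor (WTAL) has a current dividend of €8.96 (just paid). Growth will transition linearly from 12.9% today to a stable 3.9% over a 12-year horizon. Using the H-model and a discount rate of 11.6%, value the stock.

€183.74

H-model: P₀ = D₀[(1+g_L) + H(g_S−g_L)]/(r−g_L), with H = 12/2 = 6.
P₀ = 8.96 × [(1+0.039) + 6×(0.129−0.039)] / (0.116−0.039)
   = 8.96 × 1.5790 / 0.077 = 183.7382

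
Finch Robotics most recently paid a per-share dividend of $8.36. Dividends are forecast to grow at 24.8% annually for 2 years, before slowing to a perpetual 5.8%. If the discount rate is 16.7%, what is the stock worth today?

$111.30

Two-stage DDM. Project D₁…D_2 at 0.248, terminal growth 0.058, discount at r = 0.167.
D_1 = 10.4333
D_2 = 13.0207
Terminal value at t=2: TV = D_3/(r−g) = 13.7759/(0.167−0.058) = 126.3847
P₀ = 10.4333/(1+0.167)^1 + 13.0207/(1+0.167)^2 + 126.3847/(1+0.167)^2 = 111.3021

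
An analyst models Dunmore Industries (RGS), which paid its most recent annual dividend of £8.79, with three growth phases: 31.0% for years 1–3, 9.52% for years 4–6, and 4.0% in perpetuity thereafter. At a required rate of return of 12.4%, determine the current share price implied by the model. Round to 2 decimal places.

Three-stage DDM. Project D₁…D_6; terminal Gordon value at t=6 with g = 0.04; discount at r = 0.124.
D_1 = 11.5149
D_2 = 15.0845
D_3 = 19.7607
D_4 = 21.6419
D_5 = 23.7023
D_6 = 25.9587
TV_6 = 26.9971/(0.124−0.04) = 321.3935
P₀ = Σ Dₜ/(1+r)ᵗ + TV_6/(1+r)^6 = 235.1260

£235.13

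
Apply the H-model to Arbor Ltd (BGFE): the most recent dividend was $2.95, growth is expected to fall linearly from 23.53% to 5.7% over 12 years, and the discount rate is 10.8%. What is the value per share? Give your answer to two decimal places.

$123.02

H-model: P₀ = D₀[(1+g_L) + H(g_S−g_L)]/(r−g_L), with H = 12/2 = 6.
P₀ = 2.95 × [(1+0.057) + 6×(0.2353−0.057)] / (0.108−0.057)
   = 2.95 × 2.1268 / 0.051 = 123.0208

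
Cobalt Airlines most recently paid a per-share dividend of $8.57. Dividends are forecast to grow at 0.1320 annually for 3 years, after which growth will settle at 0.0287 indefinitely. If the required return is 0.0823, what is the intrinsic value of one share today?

Two-stage DDM. Project D₁…D_3 at 0.132, terminal growth 0.0287, discount at r = 0.0823.
D_1 = 9.7012
D_2 = 10.9818
D_3 = 12.4314
Terminal value at t=3: TV = D_4/(r−g) = 12.7882/(0.0823−0.0287) = 238.5855
P₀ = 9.7012/(1+0.0823)^1 + 10.9818/(1+0.0823)^2 + 12.4314/(1+0.0823)^3 + 238.5855/(1+0.0823)^3 = 216.3363

$216.34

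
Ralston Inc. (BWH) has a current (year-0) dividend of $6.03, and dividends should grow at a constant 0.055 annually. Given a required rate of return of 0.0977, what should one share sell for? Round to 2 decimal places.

Gordon growth model: P₀ = D₁/(r − g). D₁ = 6.03 × (1 + 0.055) = 6.3617.
P₀ = 6.3617 / (0.0977 − 0.055) = 6.3617 / 0.0427 = 148.9848

$148.98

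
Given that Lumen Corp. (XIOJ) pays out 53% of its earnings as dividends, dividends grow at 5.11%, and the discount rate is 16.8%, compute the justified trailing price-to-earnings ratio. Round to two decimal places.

Justified trailing P/E = b(1+g)/(r−g) = 0.53×(1+0.0511)/(0.168−0.0511) = 4.7655

4.77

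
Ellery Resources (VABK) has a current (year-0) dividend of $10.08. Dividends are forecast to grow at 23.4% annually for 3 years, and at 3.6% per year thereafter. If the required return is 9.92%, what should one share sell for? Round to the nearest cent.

Two-stage DDM. Project D₁…D_3 at 0.234, terminal growth 0.036, discount at r = 0.0992.
D_1 = 12.4387
D_2 = 15.3494
D_3 = 18.9411
Terminal value at t=3: TV = D_4/(r−g) = 19.6230/(0.0992−0.036) = 310.4908
P₀ = 12.4387/(1+0.0992)^1 + 15.3494/(1+0.0992)^2 + 18.9411/(1+0.0992)^3 + 310.4908/(1+0.0992)^3 = 272.0679

$272.07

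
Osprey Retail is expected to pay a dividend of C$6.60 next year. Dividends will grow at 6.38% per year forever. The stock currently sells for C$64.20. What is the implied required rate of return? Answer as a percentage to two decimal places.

Rearranging the constant-growth DDM: r = D₁/P₀ + g.
r = 6.6000 / 64.20 + 0.0638 = 0.10280 + 0.0638 = 0.16660

16.66%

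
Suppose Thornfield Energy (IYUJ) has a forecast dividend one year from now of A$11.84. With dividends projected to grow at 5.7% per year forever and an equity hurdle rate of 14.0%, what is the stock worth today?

A$142.65

Gordon growth model: P₀ = D₁/(r − g), with D₁ = 11.84 given directly.
P₀ = 11.8400 / (0.14 − 0.057) = 11.8400 / 0.083 = 142.6506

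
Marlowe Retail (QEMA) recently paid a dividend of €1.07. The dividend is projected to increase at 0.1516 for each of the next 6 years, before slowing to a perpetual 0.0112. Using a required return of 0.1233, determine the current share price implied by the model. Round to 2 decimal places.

€18.22

Two-stage DDM. Project D₁…D_6 at 0.1516, terminal growth 0.0112, discount at r = 0.1233.
D_1 = 1.2322
D_2 = 1.4190
D_3 = 1.6341
D_4 = 1.8819
D_5 = 2.1672
D_6 = 2.4957
Terminal value at t=6: TV = D_7/(r−g) = 2.5237/(0.1233−0.0112) = 22.5126
P₀ = 1.2322/(1+0.1233)^1 + 1.4190/(1+0.1233)^2 + 1.6341/(1+0.1233)^3 + 1.8819/(1+0.1233)^4 + 2.1672/(1+0.1233)^5 + 2.4957/(1+0.1233)^6 + 22.5126/(1+0.1233)^6 = 18.2165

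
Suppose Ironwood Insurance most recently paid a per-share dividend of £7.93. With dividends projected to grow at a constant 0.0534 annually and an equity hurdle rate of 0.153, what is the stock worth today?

£83.87

Gordon growth model: P₀ = D₁/(r − g). D₁ = 7.93 × (1 + 0.0534) = 8.3535.
P₀ = 8.3535 / (0.153 − 0.0534) = 8.3535 / 0.0996 = 83.8701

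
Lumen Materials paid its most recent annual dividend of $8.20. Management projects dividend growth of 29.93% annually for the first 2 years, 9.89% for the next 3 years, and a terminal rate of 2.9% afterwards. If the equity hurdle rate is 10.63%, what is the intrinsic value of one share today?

Three-stage DDM. Project D₁…D_5; terminal Gordon value at t=5 with g = 0.029; discount at r = 0.1063.
D_1 = 10.6543
D_2 = 13.8431
D_3 = 15.2122
D_4 = 16.7166
D_5 = 18.3699
TV_5 = 18.9026/(0.1063−0.029) = 244.5362
P₀ = Σ Dₜ/(1+r)ᵗ + TV_5/(1+r)^5 = 201.9845

$201.98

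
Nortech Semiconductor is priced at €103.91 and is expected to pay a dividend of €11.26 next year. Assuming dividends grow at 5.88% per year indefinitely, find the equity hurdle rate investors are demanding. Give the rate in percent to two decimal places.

16.72%

Rearranging the constant-growth DDM: r = D₁/P₀ + g.
r = 11.2600 / 103.91 + 0.0588 = 0.10836 + 0.0588 = 0.16716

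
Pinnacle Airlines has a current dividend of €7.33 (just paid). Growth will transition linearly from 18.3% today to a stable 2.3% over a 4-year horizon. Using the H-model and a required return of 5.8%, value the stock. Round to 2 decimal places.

H-model: P₀ = D₀[(1+g_L) + H(g_S−g_L)]/(r−g_L), with H = 4/2 = 2.
P₀ = 7.33 × [(1+0.023) + 2×(0.183−0.023)] / (0.058−0.023)
   = 7.33 × 1.3430 / 0.035 = 281.2626

€281.26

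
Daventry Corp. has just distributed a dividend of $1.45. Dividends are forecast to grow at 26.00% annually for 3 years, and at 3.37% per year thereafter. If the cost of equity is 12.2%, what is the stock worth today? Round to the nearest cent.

$29.55

Two-stage DDM. Project D₁…D_3 at 0.26, terminal growth 0.0337, discount at r = 0.122.
D_1 = 1.8270
D_2 = 2.3020
D_3 = 2.9005
Terminal value at t=3: TV = D_4/(r−g) = 2.9983/(0.122−0.0337) = 33.9558
P₀ = 1.8270/(1+0.122)^1 + 2.3020/(1+0.122)^2 + 2.9005/(1+0.122)^3 + 33.9558/(1+0.122)^3 = 29.5505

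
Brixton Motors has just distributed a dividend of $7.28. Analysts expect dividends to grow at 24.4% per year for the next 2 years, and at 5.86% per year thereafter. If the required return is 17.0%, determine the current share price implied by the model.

$94.18

Two-stage DDM. Project D₁…D_2 at 0.244, terminal growth 0.0586, discount at r = 0.17.
D_1 = 9.0563
D_2 = 11.2661
Terminal value at t=2: TV = D_3/(r−g) = 11.9263/(0.17−0.0586) = 107.0579
P₀ = 9.0563/(1+0.17)^1 + 11.2661/(1+0.17)^2 + 107.0579/(1+0.17)^2 = 94.1777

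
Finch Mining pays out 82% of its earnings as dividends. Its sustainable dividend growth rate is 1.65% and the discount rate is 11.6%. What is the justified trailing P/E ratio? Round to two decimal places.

8.38

Justified trailing P/E = b(1+g)/(r−g) = 0.82×(1+0.0165)/(0.116−0.0165) = 8.3772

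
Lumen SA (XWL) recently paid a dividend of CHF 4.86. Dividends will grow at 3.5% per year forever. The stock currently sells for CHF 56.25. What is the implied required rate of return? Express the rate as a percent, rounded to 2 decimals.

Rearranging the constant-growth DDM: r = D₁/P₀ + g.
D₁ = 4.86 × (1 + 0.035) = 5.0301.
r = 5.0301 / 56.25 + 0.035 = 0.08942 + 0.035 = 0.12442

12.44%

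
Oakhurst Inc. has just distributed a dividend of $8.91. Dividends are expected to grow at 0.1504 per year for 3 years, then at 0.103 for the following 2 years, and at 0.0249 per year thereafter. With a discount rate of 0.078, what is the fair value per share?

Three-stage DDM. Project D₁…D_5; terminal Gordon value at t=5 with g = 0.0249; discount at r = 0.078.
D_1 = 10.2501
D_2 = 11.7917
D_3 = 13.5651
D_4 = 14.9624
D_5 = 16.5035
TV_5 = 16.9144/(0.078−0.0249) = 318.5388
P₀ = Σ Dₜ/(1+r)ᵗ + TV_5/(1+r)^5 = 271.7108

$271.71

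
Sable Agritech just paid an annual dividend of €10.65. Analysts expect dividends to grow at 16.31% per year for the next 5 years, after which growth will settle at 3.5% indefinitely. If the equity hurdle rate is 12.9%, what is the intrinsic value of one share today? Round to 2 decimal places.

Two-stage DDM. Project D₁…D_5 at 0.1631, terminal growth 0.035, discount at r = 0.129.
D_1 = 12.3870
D_2 = 14.4073
D_3 = 16.7572
D_4 = 19.4903
D_5 = 22.6691
Terminal value at t=5: TV = D_6/(r−g) = 23.4626/(0.129−0.035) = 249.6016
P₀ = 12.3870/(1+0.129)^1 + 14.4073/(1+0.129)^2 + 16.7572/(1+0.129)^3 + 19.4903/(1+0.129)^4 + 22.6691/(1+0.129)^5 + 249.6016/(1+0.129)^5 = 194.3486

€194.35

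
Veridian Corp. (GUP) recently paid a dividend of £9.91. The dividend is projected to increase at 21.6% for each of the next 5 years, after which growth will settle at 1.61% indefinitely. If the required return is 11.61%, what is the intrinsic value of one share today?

Two-stage DDM. Project D₁…D_5 at 0.216, terminal growth 0.0161, discount at r = 0.1161.
D_1 = 12.0506
D_2 = 14.6535
D_3 = 17.8186
D_4 = 21.6675
D_5 = 26.3476
Terminal value at t=5: TV = D_6/(r−g) = 26.7718/(0.1161−0.0161) = 267.7183
P₀ = 12.0506/(1+0.1161)^1 + 14.6535/(1+0.1161)^2 + 17.8186/(1+0.1161)^3 + 21.6675/(1+0.1161)^4 + 26.3476/(1+0.1161)^5 + 267.7183/(1+0.1161)^5 = 219.1370

£219.14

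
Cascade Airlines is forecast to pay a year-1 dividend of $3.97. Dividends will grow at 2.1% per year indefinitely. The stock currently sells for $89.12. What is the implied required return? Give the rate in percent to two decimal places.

Rearranging the constant-growth DDM: r = D₁/P₀ + g.
r = 3.9700 / 89.12 + 0.021 = 0.04455 + 0.021 = 0.06555

6.55%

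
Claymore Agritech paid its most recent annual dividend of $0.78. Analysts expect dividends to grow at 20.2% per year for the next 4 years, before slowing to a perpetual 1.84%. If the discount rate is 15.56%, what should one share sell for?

Two-stage DDM. Project D₁…D_4 at 0.202, terminal growth 0.0184, discount at r = 0.1556.
D_1 = 0.9376
D_2 = 1.1269
D_3 = 1.3546
D_4 = 1.6282
Terminal value at t=4: TV = D_5/(r−g) = 1.6582/(0.1556−0.0184) = 12.0858
P₀ = 0.9376/(1+0.1556)^1 + 1.1269/(1+0.1556)^2 + 1.3546/(1+0.1556)^3 + 1.6282/(1+0.1556)^4 + 12.0858/(1+0.1556)^4 = 10.2232

$10.22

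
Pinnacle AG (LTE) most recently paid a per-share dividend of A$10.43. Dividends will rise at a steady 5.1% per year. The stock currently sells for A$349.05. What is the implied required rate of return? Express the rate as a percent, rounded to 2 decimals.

8.24%

Rearranging the constant-growth DDM: r = D₁/P₀ + g.
D₁ = 10.43 × (1 + 0.051) = 10.9619.
r = 10.9619 / 349.05 + 0.051 = 0.03141 + 0.051 = 0.08241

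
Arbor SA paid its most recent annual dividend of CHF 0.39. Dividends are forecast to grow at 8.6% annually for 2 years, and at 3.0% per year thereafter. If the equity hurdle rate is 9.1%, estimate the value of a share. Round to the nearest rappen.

Two-stage DDM. Project D₁…D_2 at 0.086, terminal growth 0.03, discount at r = 0.091.
D_1 = 0.4235
D_2 = 0.4600
Terminal value at t=2: TV = D_3/(r−g) = 0.4738/(0.091−0.03) = 7.7666
P₀ = 0.4235/(1+0.091)^1 + 0.4600/(1+0.091)^2 + 7.7666/(1+0.091)^2 = 7.2997

CHF 7.30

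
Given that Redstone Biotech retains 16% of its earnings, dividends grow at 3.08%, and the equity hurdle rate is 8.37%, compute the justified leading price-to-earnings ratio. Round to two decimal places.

15.88

Payout ratio b = 1 − 0.16 = 0.84.
Justified leading P/E = b/(r−g) = 0.84/(0.0837−0.0308) = 15.8790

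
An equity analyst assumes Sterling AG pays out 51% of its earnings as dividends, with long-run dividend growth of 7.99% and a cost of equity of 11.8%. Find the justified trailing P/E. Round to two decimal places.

Justified trailing P/E = b(1+g)/(r−g) = 0.51×(1+0.0799)/(0.118−0.0799) = 14.4554

14.46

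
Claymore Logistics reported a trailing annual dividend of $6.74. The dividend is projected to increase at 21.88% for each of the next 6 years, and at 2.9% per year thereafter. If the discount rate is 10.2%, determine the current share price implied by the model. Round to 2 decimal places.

$232.27

Two-stage DDM. Project D₁…D_6 at 0.2188, terminal growth 0.029, discount at r = 0.102.
D_1 = 8.2147
D_2 = 10.0121
D_3 = 12.2027
D_4 = 14.8727
D_5 = 18.1268
D_6 = 22.0930
Terminal value at t=6: TV = D_7/(r−g) = 22.7337/(0.102−0.029) = 311.4204
P₀ = 8.2147/(1+0.102)^1 + 10.0121/(1+0.102)^2 + 12.2027/(1+0.102)^3 + 14.8727/(1+0.102)^4 + 18.1268/(1+0.102)^5 + 22.0930/(1+0.102)^6 + 311.4204/(1+0.102)^6 = 232.2743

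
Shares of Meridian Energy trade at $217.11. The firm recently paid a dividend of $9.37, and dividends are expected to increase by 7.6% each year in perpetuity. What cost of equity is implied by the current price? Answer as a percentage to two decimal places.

12.24%

Rearranging the constant-growth DDM: r = D₁/P₀ + g.
D₁ = 9.37 × (1 + 0.076) = 10.0821.
r = 10.0821 / 217.11 + 0.076 = 0.04644 + 0.076 = 0.12244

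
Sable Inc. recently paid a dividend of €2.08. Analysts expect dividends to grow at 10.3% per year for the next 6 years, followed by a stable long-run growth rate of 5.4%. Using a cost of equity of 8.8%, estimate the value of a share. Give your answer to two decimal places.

€83.10

Two-stage DDM. Project D₁…D_6 at 0.103, terminal growth 0.054, discount at r = 0.088.
D_1 = 2.2942
D_2 = 2.5305
D_3 = 2.7912
D_4 = 3.0787
D_5 = 3.3958
D_6 = 3.7456
Terminal value at t=6: TV = D_7/(r−g) = 3.9478/(0.088−0.054) = 116.1123
P₀ = 2.2942/(1+0.088)^1 + 2.5305/(1+0.088)^2 + 2.7912/(1+0.088)^3 + 3.0787/(1+0.088)^4 + 3.3958/(1+0.088)^5 + 3.7456/(1+0.088)^6 + 116.1123/(1+0.088)^6 = 83.0973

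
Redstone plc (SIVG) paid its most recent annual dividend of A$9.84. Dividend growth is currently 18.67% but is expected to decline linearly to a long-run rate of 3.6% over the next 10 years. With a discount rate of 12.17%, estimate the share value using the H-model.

A$205.47

H-model: P₀ = D₀[(1+g_L) + H(g_S−g_L)]/(r−g_L), with H = 10/2 = 5.
P₀ = 9.84 × [(1+0.036) + 5×(0.1867−0.036)] / (0.1217−0.036)
   = 9.84 × 1.7895 / 0.0857 = 205.4688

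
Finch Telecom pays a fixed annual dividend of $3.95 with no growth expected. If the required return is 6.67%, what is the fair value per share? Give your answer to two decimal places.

$59.22

Zero-growth DDM (perpetuity): P₀ = D/r = 3.95 / 0.0667 = 59.2204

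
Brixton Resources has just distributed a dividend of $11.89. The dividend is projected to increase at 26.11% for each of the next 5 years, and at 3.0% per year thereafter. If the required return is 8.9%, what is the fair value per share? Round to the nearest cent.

$526.61

Two-stage DDM. Project D₁…D_5 at 0.2611, terminal growth 0.03, discount at r = 0.089.
D_1 = 14.9945
D_2 = 18.9095
D_3 = 23.8468
D_4 = 30.0732
D_5 = 37.9253
Terminal value at t=5: TV = D_6/(r−g) = 39.0631/(0.089−0.03) = 662.0864
P₀ = 14.9945/(1+0.089)^1 + 18.9095/(1+0.089)^2 + 23.8468/(1+0.089)^3 + 30.0732/(1+0.089)^4 + 37.9253/(1+0.089)^5 + 662.0864/(1+0.089)^5 = 526.6143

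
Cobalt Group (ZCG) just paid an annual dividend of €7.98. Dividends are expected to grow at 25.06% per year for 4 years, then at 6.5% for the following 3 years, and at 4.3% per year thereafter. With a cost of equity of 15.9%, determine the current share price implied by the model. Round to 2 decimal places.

Three-stage DDM. Project D₁…D_7; terminal Gordon value at t=7 with g = 0.043; discount at r = 0.159.
D_1 = 9.9798
D_2 = 12.4807
D_3 = 15.6084
D_4 = 19.5199
D_5 = 20.7886
D_6 = 22.1399
D_7 = 23.5790
TV_7 = 24.5929/(0.159−0.043) = 212.0077
P₀ = Σ Dₜ/(1+r)ᵗ + TV_7/(1+r)^7 = 141.6825

€141.68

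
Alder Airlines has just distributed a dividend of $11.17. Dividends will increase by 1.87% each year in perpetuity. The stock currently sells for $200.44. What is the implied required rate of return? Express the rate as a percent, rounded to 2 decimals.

Rearranging the constant-growth DDM: r = D₁/P₀ + g.
D₁ = 11.17 × (1 + 0.0187) = 11.3789.
r = 11.3789 / 200.44 + 0.0187 = 0.05677 + 0.0187 = 0.07547

7.55%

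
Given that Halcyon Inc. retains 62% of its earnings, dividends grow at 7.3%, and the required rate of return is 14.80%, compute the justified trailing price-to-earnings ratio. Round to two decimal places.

5.44

Payout ratio b = 1 − 0.62 = 0.38.
Justified trailing P/E = b(1+g)/(r−g) = 0.38×(1+0.073)/(0.148−0.073) = 5.4365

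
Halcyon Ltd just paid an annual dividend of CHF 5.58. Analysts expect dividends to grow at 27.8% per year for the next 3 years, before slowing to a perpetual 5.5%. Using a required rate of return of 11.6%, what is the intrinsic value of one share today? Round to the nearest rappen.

Two-stage DDM. Project D₁…D_3 at 0.278, terminal growth 0.055, discount at r = 0.116.
D_1 = 7.1312
D_2 = 9.1137
D_3 = 11.6473
Terminal value at t=3: TV = D_4/(r−g) = 12.2879/(0.116−0.055) = 201.4417
P₀ = 7.1312/(1+0.116)^1 + 9.1137/(1+0.116)^2 + 11.6473/(1+0.116)^3 + 201.4417/(1+0.116)^3 = 167.0169

CHF 167.02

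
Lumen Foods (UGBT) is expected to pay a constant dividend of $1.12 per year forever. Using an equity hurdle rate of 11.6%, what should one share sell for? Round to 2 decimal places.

Zero-growth DDM (perpetuity): P₀ = D/r = 1.12 / 0.116 = 9.6552

$9.66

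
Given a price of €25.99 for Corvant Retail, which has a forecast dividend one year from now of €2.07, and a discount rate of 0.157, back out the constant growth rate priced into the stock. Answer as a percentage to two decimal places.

From P₀ = D₁/(r − g), the implied growth is g = r − D₁/P₀.
g = 0.157 − 2.07/25.99 = 0.157 − 0.07965 = 0.07735

7.74%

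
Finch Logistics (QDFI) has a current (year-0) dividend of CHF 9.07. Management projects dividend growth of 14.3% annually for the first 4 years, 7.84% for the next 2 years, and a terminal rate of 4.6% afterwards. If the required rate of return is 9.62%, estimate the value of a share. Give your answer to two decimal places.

Three-stage DDM. Project D₁…D_6; terminal Gordon value at t=6 with g = 0.046; discount at r = 0.0962.
D_1 = 10.3670
D_2 = 11.8495
D_3 = 13.5440
D_4 = 15.4808
D_5 = 16.6944
D_6 = 18.0033
TV_6 = 18.8314/(0.0962−0.046) = 375.1284
P₀ = Σ Dₜ/(1+r)ᵗ + TV_6/(1+r)^6 = 277.4363

CHF 277.44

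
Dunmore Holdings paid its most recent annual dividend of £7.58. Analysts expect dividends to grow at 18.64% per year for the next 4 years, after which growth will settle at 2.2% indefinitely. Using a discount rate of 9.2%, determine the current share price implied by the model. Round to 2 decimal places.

£191.65

Two-stage DDM. Project D₁…D_4 at 0.1864, terminal growth 0.022, discount at r = 0.092.
D_1 = 8.9929
D_2 = 10.6692
D_3 = 12.6579
D_4 = 15.0174
Terminal value at t=4: TV = D_5/(r−g) = 15.3477/(0.092−0.022) = 219.2535
P₀ = 8.9929/(1+0.092)^1 + 10.6692/(1+0.092)^2 + 12.6579/(1+0.092)^3 + 15.0174/(1+0.092)^4 + 219.2535/(1+0.092)^4 = 191.6540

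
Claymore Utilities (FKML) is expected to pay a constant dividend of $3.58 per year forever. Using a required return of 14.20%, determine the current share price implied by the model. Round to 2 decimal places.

Zero-growth DDM (perpetuity): P₀ = D/r = 3.58 / 0.142 = 25.2113

$25.21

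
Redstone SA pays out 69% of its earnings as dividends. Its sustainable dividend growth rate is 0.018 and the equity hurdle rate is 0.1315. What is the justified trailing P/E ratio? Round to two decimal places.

Justified trailing P/E = b(1+g)/(r−g) = 0.69×(1+0.018)/(0.1315−0.018) = 6.1887

6.19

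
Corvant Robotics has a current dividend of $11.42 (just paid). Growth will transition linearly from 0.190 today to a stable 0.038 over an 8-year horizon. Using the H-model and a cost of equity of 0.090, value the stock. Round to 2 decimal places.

$361.49

H-model: P₀ = D₀[(1+g_L) + H(g_S−g_L)]/(r−g_L), with H = 8/2 = 4.
P₀ = 11.42 × [(1+0.038) + 4×(0.19−0.038)] / (0.09−0.038)
   = 11.42 × 1.6460 / 0.052 = 361.4869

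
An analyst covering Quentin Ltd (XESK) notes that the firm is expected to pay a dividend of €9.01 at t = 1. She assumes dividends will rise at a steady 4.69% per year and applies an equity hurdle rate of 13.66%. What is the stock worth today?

Gordon growth model: P₀ = D₁/(r − g), with D₁ = 9.01 given directly.
P₀ = 9.0100 / (0.1366 − 0.0469) = 9.0100 / 0.0897 = 100.4459

€100.45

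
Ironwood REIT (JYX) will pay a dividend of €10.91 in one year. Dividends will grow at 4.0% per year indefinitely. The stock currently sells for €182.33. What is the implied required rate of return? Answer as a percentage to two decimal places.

9.98%

Rearranging the constant-growth DDM: r = D₁/P₀ + g.
r = 10.9100 / 182.33 + 0.04 = 0.05984 + 0.04 = 0.09984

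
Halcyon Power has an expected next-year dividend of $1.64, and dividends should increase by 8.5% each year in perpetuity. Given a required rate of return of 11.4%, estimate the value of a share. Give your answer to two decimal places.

$56.55

Gordon growth model: P₀ = D₁/(r − g), with D₁ = 1.64 given directly.
P₀ = 1.6400 / (0.114 − 0.085) = 1.6400 / 0.029 = 56.5517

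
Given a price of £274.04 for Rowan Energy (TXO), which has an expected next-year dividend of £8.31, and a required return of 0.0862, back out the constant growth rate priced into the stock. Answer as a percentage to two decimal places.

From P₀ = D₁/(r − g), the implied growth is g = r − D₁/P₀.
g = 0.0862 − 8.31/274.04 = 0.0862 − 0.03032 = 0.05588

5.59%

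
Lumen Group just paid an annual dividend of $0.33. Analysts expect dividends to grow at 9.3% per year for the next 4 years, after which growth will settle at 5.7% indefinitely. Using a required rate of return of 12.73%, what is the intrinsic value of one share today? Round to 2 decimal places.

$5.61

Two-stage DDM. Project D₁…D_4 at 0.093, terminal growth 0.057, discount at r = 0.1273.
D_1 = 0.3607
D_2 = 0.3942
D_3 = 0.4309
D_4 = 0.4710
Terminal value at t=4: TV = D_5/(r−g) = 0.4978/(0.1273−0.057) = 7.0813
P₀ = 0.3607/(1+0.1273)^1 + 0.3942/(1+0.1273)^2 + 0.4309/(1+0.1273)^3 + 0.4710/(1+0.1273)^4 + 7.0813/(1+0.1273)^4 = 5.6075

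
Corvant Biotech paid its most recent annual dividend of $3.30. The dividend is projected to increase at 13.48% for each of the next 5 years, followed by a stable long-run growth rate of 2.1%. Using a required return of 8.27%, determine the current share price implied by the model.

Two-stage DDM. Project D₁…D_5 at 0.1348, terminal growth 0.021, discount at r = 0.0827.
D_1 = 3.7448
D_2 = 4.2496
D_3 = 4.8225
D_4 = 5.4726
D_5 = 6.2103
Terminal value at t=5: TV = D_6/(r−g) = 6.3407/(0.0827−0.021) = 102.7664
P₀ = 3.7448/(1+0.0827)^1 + 4.2496/(1+0.0827)^2 + 4.8225/(1+0.0827)^3 + 5.4726/(1+0.0827)^4 + 6.2103/(1+0.0827)^5 + 102.7664/(1+0.0827)^5 = 88.1138

$88.11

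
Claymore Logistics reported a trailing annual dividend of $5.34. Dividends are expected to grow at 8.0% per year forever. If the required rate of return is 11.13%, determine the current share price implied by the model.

$184.26

Gordon growth model: P₀ = D₁/(r − g). D₁ = 5.34 × (1 + 0.08) = 5.7672.
P₀ = 5.7672 / (0.1113 − 0.08) = 5.7672 / 0.0313 = 184.2556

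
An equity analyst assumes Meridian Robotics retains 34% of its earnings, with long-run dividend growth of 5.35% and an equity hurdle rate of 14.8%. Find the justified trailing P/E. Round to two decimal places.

Payout ratio b = 1 − 0.34 = 0.66.
Justified trailing P/E = b(1+g)/(r−g) = 0.66×(1+0.0535)/(0.148−0.0535) = 7.3578

7.36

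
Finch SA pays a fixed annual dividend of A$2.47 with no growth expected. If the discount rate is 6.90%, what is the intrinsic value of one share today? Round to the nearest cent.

A$35.80

Zero-growth DDM (perpetuity): P₀ = D/r = 2.47 / 0.069 = 35.7971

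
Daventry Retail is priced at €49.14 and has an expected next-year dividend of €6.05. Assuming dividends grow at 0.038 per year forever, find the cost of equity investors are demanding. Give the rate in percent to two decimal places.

Rearranging the constant-growth DDM: r = D₁/P₀ + g.
r = 6.0500 / 49.14 + 0.038 = 0.12312 + 0.038 = 0.16112

16.11%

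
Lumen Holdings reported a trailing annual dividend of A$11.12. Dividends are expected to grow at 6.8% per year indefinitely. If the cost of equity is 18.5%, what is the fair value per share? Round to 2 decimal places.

A$101.51

Gordon growth model: P₀ = D₁/(r − g). D₁ = 11.12 × (1 + 0.068) = 11.8762.
P₀ = 11.8762 / (0.185 − 0.068) = 11.8762 / 0.117 = 101.5056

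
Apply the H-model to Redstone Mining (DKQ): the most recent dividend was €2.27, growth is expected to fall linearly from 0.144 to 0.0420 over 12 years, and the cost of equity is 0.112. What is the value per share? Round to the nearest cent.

€53.64

H-model: P₀ = D₀[(1+g_L) + H(g_S−g_L)]/(r−g_L), with H = 12/2 = 6.
P₀ = 2.27 × [(1+0.042) + 6×(0.144−0.042)] / (0.112−0.042)
   = 2.27 × 1.6540 / 0.07 = 53.6369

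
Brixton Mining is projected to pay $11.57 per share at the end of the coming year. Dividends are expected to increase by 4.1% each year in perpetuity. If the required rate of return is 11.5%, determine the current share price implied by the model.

Gordon growth model: P₀ = D₁/(r − g), with D₁ = 11.57 given directly.
P₀ = 11.5700 / (0.115 − 0.041) = 11.5700 / 0.074 = 156.3514

$156.35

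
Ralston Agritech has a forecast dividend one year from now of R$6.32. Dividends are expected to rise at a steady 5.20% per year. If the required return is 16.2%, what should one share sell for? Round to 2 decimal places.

R$57.45

Gordon growth model: P₀ = D₁/(r − g), with D₁ = 6.32 given directly.
P₀ = 6.3200 / (0.162 − 0.052) = 6.3200 / 0.11 = 57.4545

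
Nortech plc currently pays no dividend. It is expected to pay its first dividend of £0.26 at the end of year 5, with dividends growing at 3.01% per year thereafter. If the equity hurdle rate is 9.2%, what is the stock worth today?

Deferred-dividend DDM. At t=4 the remaining stream is a growing perpetuity with first payment D_5 = 0.26.
V_4 = D_5/(r−g) = 0.26/(0.092−0.0301) = 4.2003
P₀ = V_4/(1+r)^4 = 4.2003/(1+0.092)^4 = 2.9539

£2.95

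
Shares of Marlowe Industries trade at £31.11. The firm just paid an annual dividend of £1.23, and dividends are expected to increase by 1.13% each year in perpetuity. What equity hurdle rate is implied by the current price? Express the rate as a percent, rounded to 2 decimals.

5.13%

Rearranging the constant-growth DDM: r = D₁/P₀ + g.
D₁ = 1.23 × (1 + 0.0113) = 1.2439.
r = 1.2439 / 31.11 + 0.0113 = 0.03998 + 0.0113 = 0.05128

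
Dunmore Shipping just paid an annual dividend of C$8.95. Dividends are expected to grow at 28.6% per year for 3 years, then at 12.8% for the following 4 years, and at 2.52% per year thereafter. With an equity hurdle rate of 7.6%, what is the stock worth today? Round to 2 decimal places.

C$480.06

Three-stage DDM. Project D₁…D_7; terminal Gordon value at t=7 with g = 0.0252; discount at r = 0.076.
D_1 = 11.5097
D_2 = 14.8015
D_3 = 19.0347
D_4 = 21.4711
D_5 = 24.2194
D_6 = 27.3195
D_7 = 30.8164
TV_7 = 31.5930/(0.076−0.0252) = 621.9095
P₀ = Σ Dₜ/(1+r)ᵗ + TV_7/(1+r)^7 = 480.0555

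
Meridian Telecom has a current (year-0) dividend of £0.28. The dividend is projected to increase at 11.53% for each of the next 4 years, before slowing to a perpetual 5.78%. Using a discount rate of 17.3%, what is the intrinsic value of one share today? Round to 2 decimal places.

Two-stage DDM. Project D₁…D_4 at 0.1153, terminal growth 0.0578, discount at r = 0.173.
D_1 = 0.3123
D_2 = 0.3483
D_3 = 0.3884
D_4 = 0.4332
Terminal value at t=4: TV = D_5/(r−g) = 0.4583/(0.173−0.0578) = 3.9781
P₀ = 0.3123/(1+0.173)^1 + 0.3483/(1+0.173)^2 + 0.3884/(1+0.173)^3 + 0.4332/(1+0.173)^4 + 3.9781/(1+0.173)^4 = 3.0902

£3.09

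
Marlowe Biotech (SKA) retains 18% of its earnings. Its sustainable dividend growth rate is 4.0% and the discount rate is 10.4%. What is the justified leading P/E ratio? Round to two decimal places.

12.81

Payout ratio b = 1 − 0.18 = 0.82.
Justified leading P/E = b/(r−g) = 0.82/(0.104−0.04) = 12.8125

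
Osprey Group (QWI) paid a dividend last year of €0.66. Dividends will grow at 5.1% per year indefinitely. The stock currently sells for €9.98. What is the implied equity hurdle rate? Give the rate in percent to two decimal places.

12.05%

Rearranging the constant-growth DDM: r = D₁/P₀ + g.
D₁ = 0.66 × (1 + 0.051) = 0.6937.
r = 0.6937 / 9.98 + 0.051 = 0.06951 + 0.051 = 0.12051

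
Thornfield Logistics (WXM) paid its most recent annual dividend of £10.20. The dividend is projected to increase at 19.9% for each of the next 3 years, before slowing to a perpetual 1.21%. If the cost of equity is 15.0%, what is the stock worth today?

£118.13

Two-stage DDM. Project D₁…D_3 at 0.199, terminal growth 0.0121, discount at r = 0.15.
D_1 = 12.2298
D_2 = 14.6635
D_3 = 17.5816
Terminal value at t=3: TV = D_4/(r−g) = 17.7943/(0.15−0.0121) = 129.0378
P₀ = 12.2298/(1+0.15)^1 + 14.6635/(1+0.15)^2 + 17.5816/(1+0.15)^3 + 129.0378/(1+0.15)^3 = 118.1269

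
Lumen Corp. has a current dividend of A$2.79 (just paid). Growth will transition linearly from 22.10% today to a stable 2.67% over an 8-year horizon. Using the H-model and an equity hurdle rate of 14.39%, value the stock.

H-model: P₀ = D₀[(1+g_L) + H(g_S−g_L)]/(r−g_L), with H = 8/2 = 4.
P₀ = 2.79 × [(1+0.0267) + 4×(0.221−0.0267)] / (0.1439−0.0267)
   = 2.79 × 1.8039 / 0.1172 = 42.9427

A$42.94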